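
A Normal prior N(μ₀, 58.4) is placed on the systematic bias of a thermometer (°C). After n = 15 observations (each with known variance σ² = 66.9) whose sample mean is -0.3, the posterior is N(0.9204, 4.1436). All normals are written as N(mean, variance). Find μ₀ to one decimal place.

μ₀ = 16.9

With known observation variance, the Normal–Normal posterior has precision τ_n = τ₀ + n/σ² and mean μ_n = (τ₀μ₀ + (n/σ²)x̄)/τ_n.
Here τ₀ = 1/58.4 = 0.017123 and τ_data = 15/66.9 = 0.224215, so τ_n = 0.241338.
Rearranging for μ₀: μ₀ = (μ_n·τ_n − τ_data·x̄)/τ₀ = (0.9204·0.241338 − 0.224215·-0.3) / 0.017123 = 0.289392/0.017123 ≈ 16.9.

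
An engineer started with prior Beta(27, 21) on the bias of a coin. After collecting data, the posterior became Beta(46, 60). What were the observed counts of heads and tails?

Beta is conjugate to the binomial likelihood: posterior = Beta(α+s, β+f).
So s = 46 − 27 = 19 and f = 60 − 21 = 39.

19 heads and 39 tails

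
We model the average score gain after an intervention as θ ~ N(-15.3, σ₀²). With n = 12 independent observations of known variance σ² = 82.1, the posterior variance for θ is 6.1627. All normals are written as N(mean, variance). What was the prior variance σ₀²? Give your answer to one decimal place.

For the Normal–Normal model with known σ², precisions add: τ_n = τ₀ + n/σ².
So 1/σ₀² = 1/6.1627 − 12/82.1 = 0.162267 − 0.146163 = 0.016104.
Hence σ₀² = 1/0.016104 ≈ 62.1.

σ₀² = 62.1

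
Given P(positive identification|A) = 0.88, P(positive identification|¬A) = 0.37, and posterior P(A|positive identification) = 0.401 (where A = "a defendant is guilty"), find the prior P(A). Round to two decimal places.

P(A) = 0.22

In odds form, posterior odds = prior odds × likelihood ratio, so prior odds = posterior odds ÷ LR.
Posterior odds = 0.401/(1−0.401) = 0.6694. LR = 0.88/0.37 = 2.3784.
Prior odds = 0.6694/2.3784 = 0.2814, so P(A) = 0.2814/(1+0.2814) ≈ 0.22.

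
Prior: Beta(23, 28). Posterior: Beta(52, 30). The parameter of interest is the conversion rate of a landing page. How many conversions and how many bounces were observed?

Beta is conjugate to the binomial likelihood: posterior = Beta(α+s, β+f).
So s = 52 − 23 = 29 and f = 30 − 28 = 2.

29 conversions and 2 bounces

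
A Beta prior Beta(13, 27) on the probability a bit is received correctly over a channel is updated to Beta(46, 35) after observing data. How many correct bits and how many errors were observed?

Beta is conjugate to the binomial likelihood: posterior = Beta(a+s, b+f).
Match parameters: s=46−13=33, f=35−27=8.

33 correct bits and 8 errors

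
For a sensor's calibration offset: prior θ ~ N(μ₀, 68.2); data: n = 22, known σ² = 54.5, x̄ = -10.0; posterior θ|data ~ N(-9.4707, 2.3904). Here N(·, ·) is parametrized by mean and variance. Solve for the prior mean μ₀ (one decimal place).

μ₀ = 5.1

With known observation variance, the Normal–Normal posterior has precision τ_n = τ₀ + n/σ² and mean μ_n = (τ₀μ₀ + (n/σ²)x̄)/τ_n.
Here τ₀ = 1/68.2 = 0.014663 and τ_data = 22/54.5 = 0.403670, so τ_n = 0.418333.
Rearranging for μ₀: μ₀ = (μ_n·τ_n − τ_data·x̄)/τ₀ = (-9.4707·0.418333 − 0.403670·-10.0) / 0.014663 = 0.074794/0.014663 ≈ 5.1.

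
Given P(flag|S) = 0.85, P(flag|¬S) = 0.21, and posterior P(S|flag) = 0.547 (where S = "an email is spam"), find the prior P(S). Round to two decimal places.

Bayes' rule in odds form gives O(S|E) = O(S)·[P(E|S)/P(E|¬S)], hence O(S) = O(S|E)/LR.
Posterior odds = 0.547/(1−0.547) = 1.2075. LR = 0.85/0.21 = 4.0476.
Prior odds = 1.2075/4.0476 = 0.2983, so P(S) = 0.2983/(1+0.2983) ≈ 0.23.

P(S) = 0.23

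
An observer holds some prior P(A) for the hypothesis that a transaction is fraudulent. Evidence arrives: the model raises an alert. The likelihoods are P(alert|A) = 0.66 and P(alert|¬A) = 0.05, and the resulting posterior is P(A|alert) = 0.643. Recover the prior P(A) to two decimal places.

In odds form, posterior odds = prior odds × likelihood ratio, so prior odds = posterior odds ÷ LR.
Posterior odds = 0.643/(1−0.643) = 1.8011. LR = 0.66/0.05 = 13.2000.
Prior odds = 1.8011/13.2000 = 0.1364, so P(A) = 0.1364/(1+0.1364) ≈ 0.12.

P(A) = 0.12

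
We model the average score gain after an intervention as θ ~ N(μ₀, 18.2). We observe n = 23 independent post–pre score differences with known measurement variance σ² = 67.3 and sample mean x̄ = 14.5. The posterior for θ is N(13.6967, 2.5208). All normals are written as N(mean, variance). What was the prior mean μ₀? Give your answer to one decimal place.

The posterior mean is a precision-weighted average: μ_n = (τ₀μ₀ + τ_data·x̄)/(τ₀+τ_data), with τ₀=1/σ₀² and τ_data=n/σ².
Here τ₀ = 1/18.2 = 0.054945 and τ_data = 23/67.3 = 0.341753, so τ_n = 0.396698.
Rearranging for μ₀: μ₀ = (μ_n·τ_n − τ_data·x̄)/τ₀ = (13.6967·0.396698 − 0.341753·14.5) / 0.054945 = 0.478035/0.054945 ≈ 8.7.

μ₀ = 8.7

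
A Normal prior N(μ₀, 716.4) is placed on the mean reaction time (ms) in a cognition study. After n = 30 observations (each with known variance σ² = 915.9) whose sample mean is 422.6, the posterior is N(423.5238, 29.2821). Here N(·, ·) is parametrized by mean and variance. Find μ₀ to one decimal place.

μ₀ = 445.2

The posterior mean is a precision-weighted average: μ_n = (τ₀μ₀ + τ_data·x̄)/(τ₀+τ_data), with τ₀=1/σ₀² and τ_data=n/σ².
Here τ₀ = 1/716.4 = 0.001396 and τ_data = 30/915.9 = 0.032755, so τ_n = 0.034151.
Rearranging for μ₀: μ₀ = (μ_n·τ_n − τ_data·x̄)/τ₀ = (423.5238·0.034151 − 0.032755·422.6) / 0.001396 = 0.621498/0.001396 ≈ 445.2.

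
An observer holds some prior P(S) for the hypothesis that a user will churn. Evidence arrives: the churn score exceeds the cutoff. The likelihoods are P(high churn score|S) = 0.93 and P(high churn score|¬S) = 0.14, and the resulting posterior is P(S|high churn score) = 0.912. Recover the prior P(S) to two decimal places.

P(S) = 0.61

Bayes' rule in odds form gives O(S|E) = O(S)·[P(E|S)/P(E|¬S)], hence O(S) = O(S|E)/LR.
Posterior odds = 0.912/(1−0.912) = 10.3636. LR = 0.93/0.14 = 6.6429.
Prior odds = 10.3636/6.6429 = 1.5601, so P(S) = 1.5601/(1+1.5601) ≈ 0.61.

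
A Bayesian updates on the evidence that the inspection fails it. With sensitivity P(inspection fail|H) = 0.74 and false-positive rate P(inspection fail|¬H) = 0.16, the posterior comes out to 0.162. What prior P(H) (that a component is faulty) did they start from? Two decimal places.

P(H) = 0.04

Bayes' rule in odds form gives O(H|E) = O(H)·[P(E|H)/P(E|¬H)], hence O(H) = O(H|E)/LR.
Posterior odds = 0.162/(1−0.162) = 0.1933. LR = 0.74/0.16 = 4.6250.
Prior odds = 0.1933/4.6250 = 0.0418, so P(H) = 0.0418/(1+0.0418) ≈ 0.04.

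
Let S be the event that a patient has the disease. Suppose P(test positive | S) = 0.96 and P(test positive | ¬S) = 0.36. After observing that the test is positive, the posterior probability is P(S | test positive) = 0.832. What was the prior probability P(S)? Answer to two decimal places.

P(S) = 0.65

In odds form, posterior odds = prior odds × likelihood ratio, so prior odds = posterior odds ÷ LR.
Posterior odds = 0.832/(1−0.832) = 4.9524. LR = 0.96/0.36 = 2.6667.
Prior odds = 4.9524/2.6667 = 1.8571, so P(S) = 1.8571/(1+1.8571) ≈ 0.65.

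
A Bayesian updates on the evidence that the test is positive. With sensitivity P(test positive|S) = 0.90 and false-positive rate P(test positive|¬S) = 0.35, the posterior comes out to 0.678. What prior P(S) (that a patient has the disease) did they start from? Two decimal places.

In odds form, posterior odds = prior odds × likelihood ratio, so prior odds = posterior odds ÷ LR.
Posterior odds = 0.678/(1−0.678) = 2.1056. LR = 0.90/0.35 = 2.5714.
Prior odds = 2.1056/2.5714 = 0.8189, so P(S) = 0.8189/(1+0.8189) ≈ 0.45.

P(S) = 0.45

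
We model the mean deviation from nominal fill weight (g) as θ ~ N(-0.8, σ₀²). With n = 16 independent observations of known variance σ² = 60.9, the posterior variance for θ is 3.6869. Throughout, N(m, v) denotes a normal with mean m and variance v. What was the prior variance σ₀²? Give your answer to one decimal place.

σ₀² = 117.6

Posterior precision equals prior precision plus data precision: 1/σ_n² = 1/σ₀² + n/σ².
So 1/σ₀² = 1/3.6869 − 16/60.9 = 0.271231 − 0.262726 = 0.008505.
Hence σ₀² = 1/0.008505 ≈ 117.6.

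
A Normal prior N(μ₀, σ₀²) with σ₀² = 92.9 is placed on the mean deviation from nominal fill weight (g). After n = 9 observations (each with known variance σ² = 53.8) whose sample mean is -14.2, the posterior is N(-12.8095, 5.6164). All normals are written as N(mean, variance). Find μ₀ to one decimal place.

The posterior mean is a precision-weighted average: μ_n = (τ₀μ₀ + τ_data·x̄)/(τ₀+τ_data), with τ₀=1/σ₀² and τ_data=n/σ².
Here τ₀ = 1/92.9 = 0.010764 and τ_data = 9/53.8 = 0.167286, so τ_n = 0.178050.
Rearranging for μ₀: μ₀ = (μ_n·τ_n − τ_data·x̄)/τ₀ = (-12.8095·0.178050 − 0.167286·-14.2) / 0.010764 = 0.094730/0.010764 ≈ 8.8.

μ₀ = 8.8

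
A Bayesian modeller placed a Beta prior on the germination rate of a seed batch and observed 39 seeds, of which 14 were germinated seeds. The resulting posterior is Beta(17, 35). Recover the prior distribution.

Beta(3, 10)

Under Beta–binomial conjugacy the posterior parameters are (a+s, b+f).
Subtract the data counts: 17−14=3, 35−25=10.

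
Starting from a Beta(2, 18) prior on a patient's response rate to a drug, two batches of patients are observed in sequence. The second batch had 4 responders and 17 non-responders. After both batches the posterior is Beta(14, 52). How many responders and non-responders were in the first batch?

8 responders and 17 non-responders

Because Beta–binomial updating is additive in the counts, the combined data contributed (α_post−α_prior, β_post−β_prior) successes and failures.
Total across both batches: 14−2=12 responders, 52−18=34 non-responders.
Subtract the second batch: 12−4=8 responders and 34−17=17 non-responders.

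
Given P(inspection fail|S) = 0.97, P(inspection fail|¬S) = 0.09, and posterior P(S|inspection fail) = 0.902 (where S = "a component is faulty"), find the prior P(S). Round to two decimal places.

In odds form, posterior odds = prior odds × likelihood ratio, so prior odds = posterior odds ÷ LR.
Posterior odds = 0.902/(1−0.902) = 9.2041. LR = 0.97/0.09 = 10.7778.
Prior odds = 9.2041/10.7778 = 0.8540, so P(S) = 0.8540/(1+0.8540) ≈ 0.46.

P(S) = 0.46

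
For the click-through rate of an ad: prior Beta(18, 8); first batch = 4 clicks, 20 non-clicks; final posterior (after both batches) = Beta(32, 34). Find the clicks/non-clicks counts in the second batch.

Sequential conjugate updates are equivalent to a single update on the pooled data, so total successes = posterior α − prior α and total failures = posterior β − prior β.
Total across both batches: 32−18=14 clicks, 34−8=26 non-clicks.
Subtract the first batch: 14−4=10 clicks and 26−20=6 non-clicks.

10 clicks and 6 non-clicks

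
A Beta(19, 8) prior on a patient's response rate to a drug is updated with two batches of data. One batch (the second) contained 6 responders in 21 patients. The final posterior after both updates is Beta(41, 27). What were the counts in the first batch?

Sequential conjugate updates are equivalent to a single update on the pooled data, so total successes = posterior α − prior α and total failures = posterior β − prior β.
Total across both batches: 41−19=22 responders, 27−8=19 non-responders.
Subtract the second batch: 22−6=16 responders and 19−15=4 non-responders.

16 responders and 4 non-responders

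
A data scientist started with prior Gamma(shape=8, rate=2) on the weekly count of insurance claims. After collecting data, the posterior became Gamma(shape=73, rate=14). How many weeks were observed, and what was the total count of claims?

A Gamma(α, β) prior (rate parametrization) on a Poisson rate with n observations summing to S gives posterior Gamma(α+S, β+n).
Matching: Σxᵢ = 73 − 8 = 65 and n = 14 − 2 = 12.

n = 12 weeks with total 65 claims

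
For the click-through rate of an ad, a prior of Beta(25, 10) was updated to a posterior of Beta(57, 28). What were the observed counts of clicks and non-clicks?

Under Beta–binomial conjugacy the posterior parameters are (α+s, β+f).
Match parameters: s=57−25=32, f=28−10=18.

32 clicks and 18 non-clicks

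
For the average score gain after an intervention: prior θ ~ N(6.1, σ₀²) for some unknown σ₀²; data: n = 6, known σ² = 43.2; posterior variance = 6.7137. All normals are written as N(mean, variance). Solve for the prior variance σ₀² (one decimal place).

Posterior precision equals prior precision plus data precision: 1/σ_n² = 1/σ₀² + n/σ².
So 1/σ₀² = 1/6.7137 − 6/43.2 = 0.148949 − 0.138889 = 0.010060.
Hence σ₀² = 1/0.010060 ≈ 99.4.

σ₀² = 99.4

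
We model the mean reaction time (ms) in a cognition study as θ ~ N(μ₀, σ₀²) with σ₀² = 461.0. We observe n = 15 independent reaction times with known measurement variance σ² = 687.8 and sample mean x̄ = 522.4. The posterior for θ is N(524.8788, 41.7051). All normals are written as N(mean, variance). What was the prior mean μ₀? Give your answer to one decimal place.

μ₀ = 549.8

The posterior mean is a precision-weighted average: μ_n = (τ₀μ₀ + τ_data·x̄)/(τ₀+τ_data), with τ₀=1/σ₀² and τ_data=n/σ².
Here τ₀ = 1/461.0 = 0.002169 and τ_data = 15/687.8 = 0.021809, so τ_n = 0.023978.
Rearranging for μ₀: μ₀ = (μ_n·τ_n − τ_data·x̄)/τ₀ = (524.8788·0.023978 − 0.021809·522.4) / 0.002169 = 1.192522/0.002169 ≈ 549.8.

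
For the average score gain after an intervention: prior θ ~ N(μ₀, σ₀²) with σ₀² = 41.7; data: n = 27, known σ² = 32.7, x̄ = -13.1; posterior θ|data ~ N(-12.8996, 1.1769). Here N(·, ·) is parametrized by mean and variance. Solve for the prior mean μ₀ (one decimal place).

With known observation variance, the Normal–Normal posterior has precision τ_n = τ₀ + n/σ² and mean μ_n = (τ₀μ₀ + (n/σ²)x̄)/τ_n.
Here τ₀ = 1/41.7 = 0.023981 and τ_data = 27/32.7 = 0.825688, so τ_n = 0.849669.
Rearranging for μ₀: μ₀ = (μ_n·τ_n − τ_data·x̄)/τ₀ = (-12.8996·0.849669 − 0.825688·-13.1) / 0.023981 = -0.143877/0.023981 ≈ -6.0.

μ₀ = -6.0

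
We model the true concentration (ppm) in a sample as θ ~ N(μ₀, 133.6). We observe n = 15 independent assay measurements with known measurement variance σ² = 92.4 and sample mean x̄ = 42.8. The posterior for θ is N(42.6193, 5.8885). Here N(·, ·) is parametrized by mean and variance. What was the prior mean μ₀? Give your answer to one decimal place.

μ₀ = 38.7

The posterior mean is a precision-weighted average: μ_n = (τ₀μ₀ + τ_data·x̄)/(τ₀+τ_data), with τ₀=1/σ₀² and τ_data=n/σ².
Here τ₀ = 1/133.6 = 0.007485 and τ_data = 15/92.4 = 0.162338, so τ_n = 0.169823.
Rearranging for μ₀: μ₀ = (μ_n·τ_n − τ_data·x̄)/τ₀ = (42.6193·0.169823 − 0.162338·42.8) / 0.007485 = 0.289671/0.007485 ≈ 38.7.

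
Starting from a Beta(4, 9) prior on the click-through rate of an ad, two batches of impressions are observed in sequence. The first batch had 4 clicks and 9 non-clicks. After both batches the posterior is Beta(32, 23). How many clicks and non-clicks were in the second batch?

24 clicks and 5 non-clicks

Sequential conjugate updates are equivalent to a single update on the pooled data, so total successes = posterior α − prior α and total failures = posterior β − prior β.
Total across both batches: 32−4=28 clicks, 23−9=14 non-clicks.
Subtract the first batch: 28−4=24 clicks and 14−9=5 non-clicks.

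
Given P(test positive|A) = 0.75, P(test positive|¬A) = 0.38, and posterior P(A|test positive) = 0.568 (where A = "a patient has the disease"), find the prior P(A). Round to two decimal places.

P(A) = 0.40

In odds form, posterior odds = prior odds × likelihood ratio, so prior odds = posterior odds ÷ LR.
Posterior odds = 0.568/(1−0.568) = 1.3148. LR = 0.75/0.38 = 1.9737.
Prior odds = 1.3148/1.9737 = 0.6662, so P(A) = 0.6662/(1+0.6662) ≈ 0.40.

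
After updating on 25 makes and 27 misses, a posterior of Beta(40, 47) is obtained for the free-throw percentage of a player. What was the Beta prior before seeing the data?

A Beta(a, b) prior with s successes and f failures in binomial data gives a Beta(a+s, b+f) posterior.
Subtract the data counts: 40−25=15, 47−27=20.

Beta(15, 20)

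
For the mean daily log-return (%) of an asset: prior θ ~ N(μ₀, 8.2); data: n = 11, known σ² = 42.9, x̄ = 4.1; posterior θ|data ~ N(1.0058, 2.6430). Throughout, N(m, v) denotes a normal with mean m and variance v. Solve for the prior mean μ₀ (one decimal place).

μ₀ = -5.5

With known observation variance, the Normal–Normal posterior has precision τ_n = τ₀ + n/σ² and mean μ_n = (τ₀μ₀ + (n/σ²)x̄)/τ_n.
Here τ₀ = 1/8.2 = 0.121951 and τ_data = 11/42.9 = 0.256410, so τ_n = 0.378361.
Rearranging for μ₀: μ₀ = (μ_n·τ_n − τ_data·x̄)/τ₀ = (1.0058·0.378361 − 0.256410·4.1) / 0.121951 = -0.670726/0.121951 ≈ -5.5.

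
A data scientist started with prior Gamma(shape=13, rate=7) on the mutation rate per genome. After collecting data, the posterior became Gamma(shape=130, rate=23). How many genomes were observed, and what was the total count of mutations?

A Gamma(α, β) prior (rate parametrization) on a Poisson rate with n observations summing to S gives posterior Gamma(α+S, β+n).
Matching: Σxᵢ = 130 − 13 = 117 and n = 23 − 7 = 16.

n = 16 genomes with total 117 mutations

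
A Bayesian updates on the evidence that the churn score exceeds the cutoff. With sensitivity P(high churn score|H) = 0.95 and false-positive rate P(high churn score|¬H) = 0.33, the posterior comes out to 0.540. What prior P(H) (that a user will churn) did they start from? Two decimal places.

Bayes' rule in odds form gives O(H|E) = O(H)·[P(E|H)/P(E|¬H)], hence O(H) = O(H|E)/LR.
Posterior odds = 0.540/(1−0.540) = 1.1739. LR = 0.95/0.33 = 2.8788.
Prior odds = 1.1739/2.8788 = 0.4078, so P(H) = 0.4078/(1+0.4078) ≈ 0.29.

P(H) = 0.29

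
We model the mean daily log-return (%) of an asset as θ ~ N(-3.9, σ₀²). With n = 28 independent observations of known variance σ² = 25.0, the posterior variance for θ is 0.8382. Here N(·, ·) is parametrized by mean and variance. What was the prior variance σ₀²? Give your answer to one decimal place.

σ₀² = 13.7

Posterior precision equals prior precision plus data precision: 1/σ_n² = 1/σ₀² + n/σ².
So 1/σ₀² = 1/0.8382 − 28/25.0 = 1.193033 − 1.120000 = 0.073033.
Hence σ₀² = 1/0.073033 ≈ 13.7.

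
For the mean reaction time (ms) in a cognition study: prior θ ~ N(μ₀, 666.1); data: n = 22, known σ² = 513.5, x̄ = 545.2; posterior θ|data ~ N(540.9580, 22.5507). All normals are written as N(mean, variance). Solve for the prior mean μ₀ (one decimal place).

With known observation variance, the Normal–Normal posterior has precision τ_n = τ₀ + n/σ² and mean μ_n = (τ₀μ₀ + (n/σ²)x̄)/τ_n.
Here τ₀ = 1/666.1 = 0.001501 and τ_data = 22/513.5 = 0.042843, so τ_n = 0.044344.
Rearranging for μ₀: μ₀ = (μ_n·τ_n − τ_data·x̄)/τ₀ = (540.9580·0.044344 − 0.042843·545.2) / 0.001501 = 0.630238/0.001501 ≈ 419.9.

μ₀ = 419.9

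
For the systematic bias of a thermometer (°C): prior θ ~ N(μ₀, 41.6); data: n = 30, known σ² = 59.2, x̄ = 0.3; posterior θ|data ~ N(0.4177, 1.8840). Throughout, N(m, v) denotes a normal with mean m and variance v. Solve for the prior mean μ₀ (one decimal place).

μ₀ = 2.9

With known observation variance, the Normal–Normal posterior has precision τ_n = τ₀ + n/σ² and mean μ_n = (τ₀μ₀ + (n/σ²)x̄)/τ_n.
Here τ₀ = 1/41.6 = 0.024038 and τ_data = 30/59.2 = 0.506757, so τ_n = 0.530795.
Rearranging for μ₀: μ₀ = (μ_n·τ_n − τ_data·x̄)/τ₀ = (0.4177·0.530795 − 0.506757·0.3) / 0.024038 = 0.069686/0.024038 ≈ 2.9.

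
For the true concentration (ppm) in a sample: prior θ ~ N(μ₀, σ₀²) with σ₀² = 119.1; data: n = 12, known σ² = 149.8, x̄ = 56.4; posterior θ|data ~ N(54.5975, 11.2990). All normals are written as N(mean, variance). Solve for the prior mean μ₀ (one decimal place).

The posterior mean is a precision-weighted average: μ_n = (τ₀μ₀ + τ_data·x̄)/(τ₀+τ_data), with τ₀=1/σ₀² and τ_data=n/σ².
Here τ₀ = 1/119.1 = 0.008396 and τ_data = 12/149.8 = 0.080107, so τ_n = 0.088503.
Rearranging for μ₀: μ₀ = (μ_n·τ_n − τ_data·x̄)/τ₀ = (54.5975·0.088503 − 0.080107·56.4) / 0.008396 = 0.314008/0.008396 ≈ 37.4.

μ₀ = 37.4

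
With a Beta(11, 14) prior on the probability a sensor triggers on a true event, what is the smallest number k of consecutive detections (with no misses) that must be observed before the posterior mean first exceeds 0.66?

After k detections and 0 misses the posterior is Beta(11+k, 14), with mean (11+k)/(11+14+k).
Set (11+k)/(25+k) > 0.66 and solve: k > (0.66·25 − 11)/(1 − 0.66) = 16.176.
The smallest integer exceeding 16.176 is 17.

k = 17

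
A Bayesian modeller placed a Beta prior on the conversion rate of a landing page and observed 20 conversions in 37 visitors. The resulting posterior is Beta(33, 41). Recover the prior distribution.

A Beta(a, b) prior with s successes and f failures in binomial data gives a Beta(a+s, b+f) posterior.
So a = 33 − 20 = 13 and b = 41 − 17 = 24.

Beta(13, 24)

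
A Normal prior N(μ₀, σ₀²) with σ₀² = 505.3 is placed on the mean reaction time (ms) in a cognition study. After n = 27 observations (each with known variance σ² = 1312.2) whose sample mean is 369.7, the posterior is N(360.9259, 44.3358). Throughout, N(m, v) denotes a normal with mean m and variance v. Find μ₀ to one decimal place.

μ₀ = 269.7

The posterior mean is a precision-weighted average: μ_n = (τ₀μ₀ + τ_data·x̄)/(τ₀+τ_data), with τ₀=1/σ₀² and τ_data=n/σ².
Here τ₀ = 1/505.3 = 0.001979 and τ_data = 27/1312.2 = 0.020576, so τ_n = 0.022555.
Rearranging for μ₀: μ₀ = (μ_n·τ_n − τ_data·x̄)/τ₀ = (360.9259·0.022555 − 0.020576·369.7) / 0.001979 = 0.533736/0.001979 ≈ 269.7.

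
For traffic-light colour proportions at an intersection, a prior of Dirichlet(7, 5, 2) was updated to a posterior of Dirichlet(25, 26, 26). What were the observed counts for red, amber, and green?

counts (18, 21, 24)

For a Dirichlet(α) prior with multinomial counts c, the posterior is Dirichlet(α + c) componentwise.
Counts are posterior − prior componentwise: 25−7=18, 26−5=21, 26−2=24.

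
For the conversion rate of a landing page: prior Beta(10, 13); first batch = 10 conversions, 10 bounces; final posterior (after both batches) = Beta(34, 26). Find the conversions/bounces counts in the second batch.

14 conversions and 3 bounces

Sequential conjugate updates are equivalent to a single update on the pooled data, so total successes = posterior α − prior α and total failures = posterior β − prior β.
Total across both batches: 34−10=24 conversions, 26−13=13 bounces.
Subtract the first batch: 24−10=14 conversions and 13−10=3 bounces.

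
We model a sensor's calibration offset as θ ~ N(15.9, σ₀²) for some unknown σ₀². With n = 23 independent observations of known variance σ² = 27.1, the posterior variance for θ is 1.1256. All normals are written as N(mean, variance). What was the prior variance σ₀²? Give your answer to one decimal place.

σ₀² = 25.2

For the Normal–Normal model with known σ², precisions add: τ_n = τ₀ + n/σ².
So 1/σ₀² = 1/1.1256 − 23/27.1 = 0.888415 − 0.848708 = 0.039707.
Hence σ₀² = 1/0.039707 ≈ 25.2.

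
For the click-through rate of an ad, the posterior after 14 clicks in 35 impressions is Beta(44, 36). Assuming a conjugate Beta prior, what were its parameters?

Beta(30, 15)

Under Beta–binomial conjugacy the posterior parameters are (α+s, β+f).
So α = 44 − 14 = 30 and β = 36 − 21 = 15.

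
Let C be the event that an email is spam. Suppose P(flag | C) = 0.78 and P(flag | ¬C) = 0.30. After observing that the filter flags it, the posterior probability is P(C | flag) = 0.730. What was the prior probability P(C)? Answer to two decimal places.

P(C) = 0.51

Bayes' rule in odds form gives O(C|E) = O(C)·[P(E|C)/P(E|¬C)], hence O(C) = O(C|E)/LR.
Posterior odds = 0.730/(1−0.730) = 2.7037. LR = 0.78/0.30 = 2.6000.
Prior odds = 2.7037/2.6000 = 1.0399, so P(C) = 1.0399/(1+1.0399) ≈ 0.51.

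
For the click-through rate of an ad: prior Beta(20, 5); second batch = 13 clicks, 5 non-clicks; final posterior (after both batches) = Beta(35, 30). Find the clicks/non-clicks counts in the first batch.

Because Beta–binomial updating is additive in the counts, the combined data contributed (α_post−α_prior, β_post−β_prior) successes and failures.
Total across both batches: 35−20=15 clicks, 30−5=25 non-clicks.
Subtract the second batch: 15−13=2 clicks and 25−5=20 non-clicks.

2 clicks and 20 non-clicks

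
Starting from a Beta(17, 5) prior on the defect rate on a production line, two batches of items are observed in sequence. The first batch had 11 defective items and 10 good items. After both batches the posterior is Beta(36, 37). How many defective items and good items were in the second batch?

Sequential conjugate updates are equivalent to a single update on the pooled data, so total successes = posterior α − prior α and total failures = posterior β − prior β.
Total across both batches: 36−17=19 defective items, 37−5=32 good items.
Subtract the first batch: 19−11=8 defective items and 32−10=22 good items.

8 defective items and 22 good items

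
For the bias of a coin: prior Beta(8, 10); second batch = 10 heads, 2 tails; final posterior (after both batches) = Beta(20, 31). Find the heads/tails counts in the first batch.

Sequential conjugate updates are equivalent to a single update on the pooled data, so total successes = posterior α − prior α and total failures = posterior β − prior β.
Total across both batches: 20−8=12 heads, 31−10=21 tails.
Subtract the second batch: 12−10=2 heads and 21−2=19 tails.

2 heads and 19 tails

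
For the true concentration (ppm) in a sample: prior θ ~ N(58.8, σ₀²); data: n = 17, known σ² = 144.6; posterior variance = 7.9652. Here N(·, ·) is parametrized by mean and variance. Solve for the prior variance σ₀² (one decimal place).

σ₀² = 125.3

Posterior precision equals prior precision plus data precision: 1/σ_n² = 1/σ₀² + n/σ².
So 1/σ₀² = 1/7.9652 − 17/144.6 = 0.125546 − 0.117566 = 0.007980.
Hence σ₀² = 1/0.007980 ≈ 125.3.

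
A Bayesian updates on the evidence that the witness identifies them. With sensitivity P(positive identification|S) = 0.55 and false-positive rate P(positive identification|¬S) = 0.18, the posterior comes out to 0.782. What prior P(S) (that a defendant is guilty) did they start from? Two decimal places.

Bayes' rule in odds form gives O(S|E) = O(S)·[P(E|S)/P(E|¬S)], hence O(S) = O(S|E)/LR.
Posterior odds = 0.782/(1−0.782) = 3.5872. LR = 0.55/0.18 = 3.0556.
Prior odds = 3.5872/3.0556 = 1.1740, so P(S) = 1.1740/(1+1.1740) ≈ 0.54.

P(S) = 0.54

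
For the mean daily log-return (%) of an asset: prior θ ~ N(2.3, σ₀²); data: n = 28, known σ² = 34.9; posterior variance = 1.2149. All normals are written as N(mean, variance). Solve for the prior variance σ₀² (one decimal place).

σ₀² = 48.0

For the Normal–Normal model with known σ², precisions add: τ_n = τ₀ + n/σ².
So 1/σ₀² = 1/1.2149 − 28/34.9 = 0.823113 − 0.802292 = 0.020821.
Hence σ₀² = 1/0.020821 ≈ 48.0.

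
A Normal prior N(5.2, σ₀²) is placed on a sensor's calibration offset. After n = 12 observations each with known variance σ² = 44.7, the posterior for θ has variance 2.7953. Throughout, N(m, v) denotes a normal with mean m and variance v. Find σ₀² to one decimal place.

σ₀² = 11.2

For the Normal–Normal model with known σ², precisions add: τ_n = τ₀ + n/σ².
So 1/σ₀² = 1/2.7953 − 12/44.7 = 0.357743 − 0.268456 = 0.089287.
Hence σ₀² = 1/0.089287 ≈ 11.2.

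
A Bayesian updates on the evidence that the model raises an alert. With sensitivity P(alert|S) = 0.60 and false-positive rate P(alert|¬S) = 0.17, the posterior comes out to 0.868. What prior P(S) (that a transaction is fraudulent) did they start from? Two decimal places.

Bayes' rule in odds form gives O(S|E) = O(S)·[P(E|S)/P(E|¬S)], hence O(S) = O(S|E)/LR.
Posterior odds = 0.868/(1−0.868) = 6.5758. LR = 0.60/0.17 = 3.5294.
Prior odds = 6.5758/3.5294 = 1.8631, so P(S) = 1.8631/(1+1.8631) ≈ 0.65.

P(S) = 0.65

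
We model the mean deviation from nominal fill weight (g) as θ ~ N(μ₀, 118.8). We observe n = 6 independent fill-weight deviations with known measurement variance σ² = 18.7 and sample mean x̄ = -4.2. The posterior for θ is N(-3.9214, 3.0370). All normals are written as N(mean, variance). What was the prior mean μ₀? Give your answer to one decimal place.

The posterior mean is a precision-weighted average: μ_n = (τ₀μ₀ + τ_data·x̄)/(τ₀+τ_data), with τ₀=1/σ₀² and τ_data=n/σ².
Here τ₀ = 1/118.8 = 0.008418 and τ_data = 6/18.7 = 0.320856, so τ_n = 0.329274.
Rearranging for μ₀: μ₀ = (μ_n·τ_n − τ_data·x̄)/τ₀ = (-3.9214·0.329274 − 0.320856·-4.2) / 0.008418 = 0.056380/0.008418 ≈ 6.7.

μ₀ = 6.7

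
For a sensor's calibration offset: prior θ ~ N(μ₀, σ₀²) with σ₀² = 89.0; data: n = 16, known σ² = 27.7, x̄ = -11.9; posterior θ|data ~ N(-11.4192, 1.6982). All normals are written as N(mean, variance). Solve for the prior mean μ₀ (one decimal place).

μ₀ = 13.3

The posterior mean is a precision-weighted average: μ_n = (τ₀μ₀ + τ_data·x̄)/(τ₀+τ_data), with τ₀=1/σ₀² and τ_data=n/σ².
Here τ₀ = 1/89.0 = 0.011236 and τ_data = 16/27.7 = 0.577617, so τ_n = 0.588853.
Rearranging for μ₀: μ₀ = (μ_n·τ_n − τ_data·x̄)/τ₀ = (-11.4192·0.588853 − 0.577617·-11.9) / 0.011236 = 0.149412/0.011236 ≈ 13.3.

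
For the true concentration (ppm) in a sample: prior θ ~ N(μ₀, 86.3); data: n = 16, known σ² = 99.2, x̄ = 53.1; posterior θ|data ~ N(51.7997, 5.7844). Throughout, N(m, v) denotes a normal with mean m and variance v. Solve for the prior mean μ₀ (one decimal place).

With known observation variance, the Normal–Normal posterior has precision τ_n = τ₀ + n/σ² and mean μ_n = (τ₀μ₀ + (n/σ²)x̄)/τ_n.
Here τ₀ = 1/86.3 = 0.011587 and τ_data = 16/99.2 = 0.161290, so τ_n = 0.172877.
Rearranging for μ₀: μ₀ = (μ_n·τ_n − τ_data·x̄)/τ₀ = (51.7997·0.172877 − 0.161290·53.1) / 0.011587 = 0.390478/0.011587 ≈ 33.7.

μ₀ = 33.7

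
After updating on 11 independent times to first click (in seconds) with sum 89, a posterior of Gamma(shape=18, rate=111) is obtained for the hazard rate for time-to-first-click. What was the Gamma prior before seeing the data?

Gamma(shape=7, rate=22)

For an exponential likelihood with a Gamma(α, β) prior on the rate, n observations with total T give posterior Gamma(α+n, β+T).
So α = 18 − 11 = 7 and β = 111 − 89 = 22.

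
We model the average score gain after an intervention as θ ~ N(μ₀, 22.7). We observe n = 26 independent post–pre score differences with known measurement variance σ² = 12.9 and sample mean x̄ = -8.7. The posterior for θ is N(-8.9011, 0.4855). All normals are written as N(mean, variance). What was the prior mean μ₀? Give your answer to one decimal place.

With known observation variance, the Normal–Normal posterior has precision τ_n = τ₀ + n/σ² and mean μ_n = (τ₀μ₀ + (n/σ²)x̄)/τ_n.
Here τ₀ = 1/22.7 = 0.044053 and τ_data = 26/12.9 = 2.015504, so τ_n = 2.059557.
Rearranging for μ₀: μ₀ = (μ_n·τ_n − τ_data·x̄)/τ₀ = (-8.9011·2.059557 − 2.015504·-8.7) / 0.044053 = -0.797438/0.044053 ≈ -18.1.

μ₀ = -18.1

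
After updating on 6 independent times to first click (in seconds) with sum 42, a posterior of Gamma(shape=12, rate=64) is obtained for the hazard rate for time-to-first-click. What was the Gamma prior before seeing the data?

Gamma(shape=6, rate=22)

Gamma–exponential conjugacy: posterior shape = α + n, posterior rate = β + Σtᵢ.
So α = 12 − 6 = 6 and β = 64 − 42 = 22.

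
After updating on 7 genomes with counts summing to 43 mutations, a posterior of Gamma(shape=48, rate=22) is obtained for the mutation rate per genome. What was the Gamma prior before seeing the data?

Gamma(shape=5, rate=15)

A Gamma(α, β) prior (rate parametrization) on a Poisson rate with n observations summing to S gives posterior Gamma(α+S, β+n).
So α = 48 − 43 = 5 and β = 22 − 7 = 15.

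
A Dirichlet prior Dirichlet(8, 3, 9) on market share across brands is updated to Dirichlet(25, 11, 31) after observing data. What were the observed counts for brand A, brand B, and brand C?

For a Dirichlet(α) prior with multinomial counts c, the posterior is Dirichlet(α + c) componentwise.
Counts are posterior − prior componentwise: 25−8=17, 11−3=8, 31−9=22.

counts (17, 8, 22)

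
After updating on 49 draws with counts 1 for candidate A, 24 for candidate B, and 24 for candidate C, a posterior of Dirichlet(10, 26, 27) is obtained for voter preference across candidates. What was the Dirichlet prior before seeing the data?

Dirichlet(9, 2, 3)

For a Dirichlet(α) prior with multinomial counts c, the posterior is Dirichlet(α + c) componentwise.
Subtract each count from the matching posterior parameter: 10−1=9, 26−24=2, 27−24=3.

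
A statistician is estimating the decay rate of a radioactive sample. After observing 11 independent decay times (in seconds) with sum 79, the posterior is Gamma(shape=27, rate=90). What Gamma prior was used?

Gamma(shape=16, rate=11)

For an exponential likelihood with a Gamma(α, β) prior on the rate, n observations with total T give posterior Gamma(α+n, β+T).
So α = 27 − 11 = 16 and β = 90 − 79 = 11.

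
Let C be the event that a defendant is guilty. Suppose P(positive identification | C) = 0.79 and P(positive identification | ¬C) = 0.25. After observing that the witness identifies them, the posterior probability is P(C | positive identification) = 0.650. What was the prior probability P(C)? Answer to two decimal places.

In odds form, posterior odds = prior odds × likelihood ratio, so prior odds = posterior odds ÷ LR.
Posterior odds = 0.650/(1−0.650) = 1.8571. LR = 0.79/0.25 = 3.1600.
Prior odds = 1.8571/3.1600 = 0.5877, so P(C) = 0.5877/(1+0.5877) ≈ 0.37.

P(C) = 0.37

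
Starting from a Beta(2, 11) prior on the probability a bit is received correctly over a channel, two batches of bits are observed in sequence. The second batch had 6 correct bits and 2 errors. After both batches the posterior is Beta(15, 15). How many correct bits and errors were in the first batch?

7 correct bits and 2 errors

Because Beta–binomial updating is additive in the counts, the combined data contributed (α_post−α_prior, β_post−β_prior) successes and failures.
Total across both batches: 15−2=13 correct bits, 15−11=4 errors.
Subtract the second batch: 13−6=7 correct bits and 4−2=2 errors.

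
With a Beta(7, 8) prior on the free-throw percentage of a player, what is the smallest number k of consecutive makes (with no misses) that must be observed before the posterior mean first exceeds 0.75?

After k makes and 0 misses the posterior is Beta(7+k, 8), with mean (7+k)/(7+8+k).
Set (7+k)/(15+k) > 0.75 and solve: k > (0.75·15 − 7)/(1 − 0.75) = 17.000.
The smallest integer exceeding 17.000 is 18.

k = 18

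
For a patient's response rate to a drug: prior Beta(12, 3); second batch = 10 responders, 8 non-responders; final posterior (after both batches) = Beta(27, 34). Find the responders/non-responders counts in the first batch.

Because Beta–binomial updating is additive in the counts, the combined data contributed (α_post−α_prior, β_post−β_prior) successes and failures.
Total across both batches: 27−12=15 responders, 34−3=31 non-responders.
Subtract the second batch: 15−10=5 responders and 31−8=23 non-responders.

5 responders and 23 non-responders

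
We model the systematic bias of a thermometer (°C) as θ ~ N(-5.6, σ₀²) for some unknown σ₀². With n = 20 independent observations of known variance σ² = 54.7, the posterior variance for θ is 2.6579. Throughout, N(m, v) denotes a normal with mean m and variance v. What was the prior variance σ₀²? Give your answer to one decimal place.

For the Normal–Normal model with known σ², precisions add: τ_n = τ₀ + n/σ².
So 1/σ₀² = 1/2.6579 − 20/54.7 = 0.376237 − 0.365631 = 0.010606.
Hence σ₀² = 1/0.010606 ≈ 94.3.

σ₀² = 94.3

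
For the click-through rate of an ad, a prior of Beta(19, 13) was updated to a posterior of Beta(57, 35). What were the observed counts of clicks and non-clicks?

38 clicks and 22 non-clicks

Beta is conjugate to the binomial likelihood: posterior = Beta(a+s, b+f).
So s = 57 − 19 = 38 and f = 35 − 13 = 22.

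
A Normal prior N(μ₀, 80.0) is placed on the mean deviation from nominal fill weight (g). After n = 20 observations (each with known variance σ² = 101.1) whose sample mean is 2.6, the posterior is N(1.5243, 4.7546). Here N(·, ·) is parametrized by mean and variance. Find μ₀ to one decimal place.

The posterior mean is a precision-weighted average: μ_n = (τ₀μ₀ + τ_data·x̄)/(τ₀+τ_data), with τ₀=1/σ₀² and τ_data=n/σ².
Here τ₀ = 1/80.0 = 0.012500 and τ_data = 20/101.1 = 0.197824, so τ_n = 0.210324.
Rearranging for μ₀: μ₀ = (μ_n·τ_n − τ_data·x̄)/τ₀ = (1.5243·0.210324 − 0.197824·2.6) / 0.012500 = -0.193746/0.012500 ≈ -15.5.

μ₀ = -15.5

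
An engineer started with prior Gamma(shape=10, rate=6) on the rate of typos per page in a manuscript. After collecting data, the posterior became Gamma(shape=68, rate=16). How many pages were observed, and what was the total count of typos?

Gamma–Poisson conjugacy: posterior shape = α + Σxᵢ, posterior rate = β + n.
Matching: Σxᵢ = 68 − 10 = 58 and n = 16 − 6 = 10.

n = 10 pages with total 58 typos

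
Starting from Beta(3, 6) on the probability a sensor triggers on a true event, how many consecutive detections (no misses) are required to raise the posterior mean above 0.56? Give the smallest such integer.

After k detections and 0 misses the posterior is Beta(3+k, 6), with mean (3+k)/(3+6+k).
Set (3+k)/(9+k) > 0.56 and solve: k > (0.56·9 − 3)/(1 − 0.56) = 4.636.
The smallest integer exceeding 4.636 is 5.

k = 5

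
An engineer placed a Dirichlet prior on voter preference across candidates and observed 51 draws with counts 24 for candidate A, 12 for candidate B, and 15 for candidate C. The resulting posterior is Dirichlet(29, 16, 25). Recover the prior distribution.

For a Dirichlet(α) prior with multinomial counts c, the posterior is Dirichlet(α + c) componentwise.
Subtract each count from the matching posterior parameter: 29−24=5, 16−12=4, 25−15=10.

Dirichlet(5, 4, 10)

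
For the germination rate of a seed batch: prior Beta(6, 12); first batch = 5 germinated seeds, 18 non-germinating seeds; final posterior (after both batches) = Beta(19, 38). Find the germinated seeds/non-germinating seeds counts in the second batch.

8 germinated seeds and 8 non-germinating seeds

Sequential conjugate updates are equivalent to a single update on the pooled data, so total successes = posterior α − prior α and total failures = posterior β − prior β.
Total across both batches: 19−6=13 germinated seeds, 38−12=26 non-germinating seeds.
Subtract the first batch: 13−5=8 germinated seeds and 26−18=8 non-germinating seeds.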